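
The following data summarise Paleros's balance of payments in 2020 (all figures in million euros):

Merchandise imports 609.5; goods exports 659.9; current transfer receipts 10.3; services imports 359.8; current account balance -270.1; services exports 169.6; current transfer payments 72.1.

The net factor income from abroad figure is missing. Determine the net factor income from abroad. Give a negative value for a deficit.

-68.5

Current account = goods balance + services balance + net primary income + net secondary income
Sum of the known components = -201.6
Net factor income from abroad = CA - (known components) = -270.1 - (-201.6) = -68.5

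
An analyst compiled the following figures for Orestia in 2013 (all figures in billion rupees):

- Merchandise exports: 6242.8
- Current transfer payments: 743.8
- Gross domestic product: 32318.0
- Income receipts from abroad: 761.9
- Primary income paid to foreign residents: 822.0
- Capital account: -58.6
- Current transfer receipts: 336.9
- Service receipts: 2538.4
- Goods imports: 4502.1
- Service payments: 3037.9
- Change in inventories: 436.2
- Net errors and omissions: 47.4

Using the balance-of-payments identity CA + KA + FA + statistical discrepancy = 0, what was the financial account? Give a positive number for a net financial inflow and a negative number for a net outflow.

Goods balance = 6242.8 - 4502.1 = 1740.7
Services balance = 2538.4 - 3037.9 = -499.5
Trade balance (goods + services) = 1740.7 + (-499.5) = 1241.2
Net primary income = 761.9 - 822.0 = -60.1
Net secondary income = 336.9 - 743.8 = -406.9
Current account = 1241.2 + (-60.1) + (-406.9) = 774.2
Financial account = -(774.2 + (-58.6) + 47.4) = -763.0

-763.0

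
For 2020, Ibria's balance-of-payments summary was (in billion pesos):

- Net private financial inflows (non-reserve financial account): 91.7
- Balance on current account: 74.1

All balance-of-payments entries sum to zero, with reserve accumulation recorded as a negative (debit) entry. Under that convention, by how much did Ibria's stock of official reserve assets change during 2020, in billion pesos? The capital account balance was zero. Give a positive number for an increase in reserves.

165.8

Official reserve transactions balance = -(74.1 + 91.7) = -165.8
An accumulation of reserves is recorded as a debit (negative entry), so the change in the stock of reserves is the negative of that balance.
Change in official reserves = -(-165.8) = 165.8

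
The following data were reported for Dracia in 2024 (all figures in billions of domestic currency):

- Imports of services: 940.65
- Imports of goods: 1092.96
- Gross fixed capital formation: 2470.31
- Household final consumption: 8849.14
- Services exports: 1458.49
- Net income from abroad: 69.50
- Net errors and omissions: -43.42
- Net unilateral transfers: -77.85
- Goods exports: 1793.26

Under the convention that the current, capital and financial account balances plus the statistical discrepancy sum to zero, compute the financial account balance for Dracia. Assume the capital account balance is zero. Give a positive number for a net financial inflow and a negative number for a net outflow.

-1166.37

Goods balance = 1793.26 - 1092.96 = 700.30
Services balance = 1458.49 - 940.65 = 517.84
Trade balance (goods + services) = 700.30 + 517.84 = 1218.14
Net primary income = 69.50
Net secondary income = -77.85
Current account = 1218.14 + 69.50 + (-77.85) = 1209.79
Financial account = -(1209.79 + (-43.42)) = -1166.37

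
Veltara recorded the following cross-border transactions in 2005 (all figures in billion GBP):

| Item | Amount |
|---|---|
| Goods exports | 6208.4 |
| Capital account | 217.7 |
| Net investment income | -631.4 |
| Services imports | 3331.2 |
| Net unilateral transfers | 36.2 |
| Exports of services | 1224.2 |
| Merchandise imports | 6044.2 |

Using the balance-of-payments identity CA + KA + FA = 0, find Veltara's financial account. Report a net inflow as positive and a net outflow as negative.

Goods balance = 6208.4 - 6044.2 = 164.2
Services balance = 1224.2 - 3331.2 = -2107.0
Trade balance (goods + services) = 164.2 + (-2107.0) = -1942.8
Net primary income = -631.4
Net secondary income = 36.2
Current account = -1942.8 + (-631.4) + 36.2 = -2538.0
Financial account = -(-2538.0 + 217.7) = 2320.3

2320.3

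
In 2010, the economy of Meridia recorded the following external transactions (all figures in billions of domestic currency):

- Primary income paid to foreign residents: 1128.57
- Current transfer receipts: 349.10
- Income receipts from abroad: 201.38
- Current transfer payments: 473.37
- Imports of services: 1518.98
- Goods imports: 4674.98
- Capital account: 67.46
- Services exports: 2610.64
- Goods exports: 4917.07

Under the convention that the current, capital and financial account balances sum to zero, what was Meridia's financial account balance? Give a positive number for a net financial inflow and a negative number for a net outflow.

-349.75

Goods balance = 4917.07 - 4674.98 = 242.09
Services balance = 2610.64 - 1518.98 = 1091.66
Trade balance (goods + services) = 242.09 + 1091.66 = 1333.75
Net primary income = 201.38 - 1128.57 = -927.19
Net secondary income = 349.10 - 473.37 = -124.27
Current account = 1333.75 + (-927.19) + (-124.27) = 282.29
Financial account = -(282.29 + 67.46) = -349.75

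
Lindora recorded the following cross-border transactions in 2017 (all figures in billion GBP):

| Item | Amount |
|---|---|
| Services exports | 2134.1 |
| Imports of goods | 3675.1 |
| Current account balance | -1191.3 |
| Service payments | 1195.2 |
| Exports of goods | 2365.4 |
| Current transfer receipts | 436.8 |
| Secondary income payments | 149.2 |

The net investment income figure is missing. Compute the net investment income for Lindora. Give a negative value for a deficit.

Current account = goods balance + services balance + net primary income + net secondary income
Sum of the known components = -83.2
Net investment income = CA - (known components) = -1191.3 - (-83.2) = -1108.1

-1108.1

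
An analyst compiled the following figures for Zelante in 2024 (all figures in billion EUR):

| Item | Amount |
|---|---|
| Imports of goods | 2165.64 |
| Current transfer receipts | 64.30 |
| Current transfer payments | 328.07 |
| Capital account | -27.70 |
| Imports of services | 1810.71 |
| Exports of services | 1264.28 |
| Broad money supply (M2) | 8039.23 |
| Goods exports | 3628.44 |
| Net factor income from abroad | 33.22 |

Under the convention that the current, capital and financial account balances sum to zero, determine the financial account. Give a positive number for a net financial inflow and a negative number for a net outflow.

Goods balance = 3628.44 - 2165.64 = 1462.80
Services balance = 1264.28 - 1810.71 = -546.43
Trade balance (goods + services) = 1462.80 + (-546.43) = 916.37
Net primary income = 33.22
Net secondary income = 64.30 - 328.07 = -263.77
Current account = 916.37 + 33.22 + (-263.77) = 685.82
Financial account = -(685.82 + (-27.70)) = -658.12

-658.12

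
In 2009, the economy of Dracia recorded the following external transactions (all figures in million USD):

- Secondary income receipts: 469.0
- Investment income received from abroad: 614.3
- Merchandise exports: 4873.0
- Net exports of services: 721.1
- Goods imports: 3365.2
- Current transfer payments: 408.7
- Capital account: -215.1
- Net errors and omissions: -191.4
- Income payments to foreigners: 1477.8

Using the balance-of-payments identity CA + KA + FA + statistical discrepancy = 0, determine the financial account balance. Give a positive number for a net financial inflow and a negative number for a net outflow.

Goods balance = 4873.0 - 3365.2 = 1507.8
Services balance = 721.1
Trade balance (goods + services) = 1507.8 + 721.1 = 2228.9
Net primary income = 614.3 - 1477.8 = -863.5
Net secondary income = 469.0 - 408.7 = 60.3
Current account = 2228.9 + (-863.5) + 60.3 = 1425.7
Financial account = -(1425.7 + (-215.1) + (-191.4)) = -1019.2

-1019.2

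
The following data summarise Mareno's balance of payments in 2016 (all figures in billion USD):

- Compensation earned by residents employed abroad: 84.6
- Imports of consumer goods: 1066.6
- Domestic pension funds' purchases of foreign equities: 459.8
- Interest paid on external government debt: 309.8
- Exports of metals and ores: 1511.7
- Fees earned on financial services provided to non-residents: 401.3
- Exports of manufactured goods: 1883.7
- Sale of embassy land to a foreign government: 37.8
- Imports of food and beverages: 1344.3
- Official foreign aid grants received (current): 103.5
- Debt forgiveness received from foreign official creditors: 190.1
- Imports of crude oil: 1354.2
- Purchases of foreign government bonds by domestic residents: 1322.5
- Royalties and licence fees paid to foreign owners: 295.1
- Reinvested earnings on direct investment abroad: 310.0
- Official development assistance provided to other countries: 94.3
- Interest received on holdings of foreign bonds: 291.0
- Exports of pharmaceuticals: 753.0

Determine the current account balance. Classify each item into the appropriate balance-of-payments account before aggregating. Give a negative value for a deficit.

Goods: 753.0 - 1354.2 - 1344.3 - 1066.6 + 1511.7 + 1883.7 = 383.3
Services: 401.3 - 295.1 = 106.2
Primary income: 84.6 + 291.0 - 309.8 + 310.0 = 375.8
Secondary income: 103.5 - 94.3 = 9.2
Current account = 383.3 + 106.2 + 375.8 + 9.2 = 874.5
(Excluded from the current account — financial account: domestic pension funds' purchases of foreign equities 459.8, purchases of foreign government bonds by domestic residents 1322.5; capital account: sale of embassy land to a foreign government 37.8, debt forgiveness received from foreign official creditors 190.1.)

874.5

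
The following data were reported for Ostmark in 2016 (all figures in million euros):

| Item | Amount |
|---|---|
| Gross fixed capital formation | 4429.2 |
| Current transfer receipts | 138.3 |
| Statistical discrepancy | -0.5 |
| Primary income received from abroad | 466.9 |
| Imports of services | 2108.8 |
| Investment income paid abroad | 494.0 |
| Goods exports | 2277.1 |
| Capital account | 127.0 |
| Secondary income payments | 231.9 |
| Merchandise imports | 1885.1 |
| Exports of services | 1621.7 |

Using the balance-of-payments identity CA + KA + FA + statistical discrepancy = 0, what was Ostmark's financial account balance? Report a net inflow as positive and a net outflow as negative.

89.3

Goods balance = 2277.1 - 1885.1 = 392.0
Services balance = 1621.7 - 2108.8 = -487.1
Trade balance (goods + services) = 392.0 + (-487.1) = -95.1
Net primary income = 466.9 - 494.0 = -27.1
Net secondary income = 138.3 - 231.9 = -93.6
Current account = -95.1 + (-27.1) + (-93.6) = -215.8
Financial account = -(-215.8 + 127.0 + (-0.5)) = 89.3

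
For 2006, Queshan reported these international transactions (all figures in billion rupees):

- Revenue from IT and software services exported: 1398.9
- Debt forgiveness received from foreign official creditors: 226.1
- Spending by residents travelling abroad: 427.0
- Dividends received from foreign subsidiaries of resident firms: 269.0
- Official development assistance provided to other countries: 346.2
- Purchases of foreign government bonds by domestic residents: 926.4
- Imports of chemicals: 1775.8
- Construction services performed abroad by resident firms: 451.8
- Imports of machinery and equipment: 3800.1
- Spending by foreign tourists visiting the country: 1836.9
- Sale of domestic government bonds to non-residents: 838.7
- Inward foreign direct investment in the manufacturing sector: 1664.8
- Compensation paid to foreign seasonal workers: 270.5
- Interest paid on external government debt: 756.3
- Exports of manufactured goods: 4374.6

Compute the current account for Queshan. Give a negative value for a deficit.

Goods: -3800.1 - 1775.8 + 4374.6 = -1201.3
Services: 1398.9 + 451.8 - 427.0 + 1836.9 = 3260.6
Primary income: 269.0 - 270.5 - 756.3 = -757.8
Secondary income: -346.2
Current account = (-1201.3) + 3260.6 + (-757.8) + (-346.2) = 955.3
(Excluded from the current account — capital account: debt forgiveness received from foreign official creditors 226.1; financial account: purchases of foreign government bonds by domestic residents 926.4, sale of domestic government bonds to non-residents 838.7, inward foreign direct investment in the manufacturing sector 1664.8.)

955.3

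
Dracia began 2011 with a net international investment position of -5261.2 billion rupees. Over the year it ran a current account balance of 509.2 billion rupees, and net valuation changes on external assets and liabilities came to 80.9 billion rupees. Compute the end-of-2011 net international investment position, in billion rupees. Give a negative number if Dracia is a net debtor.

Change in NIIP = current account + net valuation change = 509.2 + 80.9 = 590.1
End-of-year NIIP = -5261.2 + 590.1 = -4671.1

-4671.1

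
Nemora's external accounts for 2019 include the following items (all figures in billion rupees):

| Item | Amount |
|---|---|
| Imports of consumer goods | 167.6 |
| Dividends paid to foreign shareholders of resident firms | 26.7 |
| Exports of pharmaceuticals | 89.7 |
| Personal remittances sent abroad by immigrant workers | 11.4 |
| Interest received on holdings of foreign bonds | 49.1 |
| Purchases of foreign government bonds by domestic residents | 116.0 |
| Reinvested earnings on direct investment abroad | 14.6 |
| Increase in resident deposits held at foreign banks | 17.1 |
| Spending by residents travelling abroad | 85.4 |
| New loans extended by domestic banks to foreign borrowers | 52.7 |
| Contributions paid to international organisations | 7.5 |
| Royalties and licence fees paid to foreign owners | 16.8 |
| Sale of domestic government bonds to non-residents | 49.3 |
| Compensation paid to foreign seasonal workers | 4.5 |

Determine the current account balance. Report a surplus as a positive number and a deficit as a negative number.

-166.5

Goods: -167.6 + 89.7 = -77.9
Services: -85.4 - 16.8 = -102.2
Primary income: -4.5 - 26.7 + 14.6 + 49.1 = 32.5
Secondary income: -7.5 - 11.4 = -18.9
Current account = (-77.9) + (-102.2) + 32.5 + (-18.9) = -166.5
(Excluded from the current account — financial account: purchases of foreign government bonds by domestic residents 116.0, increase in resident deposits held at foreign banks 17.1, new loans extended by domestic banks to foreign borrowers 52.7, sale of domestic government bonds to non-residents 49.3.)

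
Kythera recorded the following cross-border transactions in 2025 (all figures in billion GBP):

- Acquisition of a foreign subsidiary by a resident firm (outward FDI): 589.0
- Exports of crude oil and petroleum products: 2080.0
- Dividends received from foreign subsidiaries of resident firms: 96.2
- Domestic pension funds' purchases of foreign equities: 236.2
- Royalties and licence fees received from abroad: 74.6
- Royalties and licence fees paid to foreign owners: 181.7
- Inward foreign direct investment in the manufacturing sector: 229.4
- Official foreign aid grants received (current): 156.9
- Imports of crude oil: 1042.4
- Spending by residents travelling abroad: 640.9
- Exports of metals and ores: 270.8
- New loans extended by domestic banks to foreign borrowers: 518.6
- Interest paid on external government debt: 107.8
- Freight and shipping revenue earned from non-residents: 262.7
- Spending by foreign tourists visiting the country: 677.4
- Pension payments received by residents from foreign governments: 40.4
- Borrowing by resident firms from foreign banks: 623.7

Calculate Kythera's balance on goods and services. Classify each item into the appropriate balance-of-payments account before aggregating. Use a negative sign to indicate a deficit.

Goods: -1042.4 + 270.8 + 2080.0 = 1308.4
Services: 74.6 - 181.7 + 677.4 + 262.7 - 640.9 = 192.1
Trade balance = 1308.4 + 192.1 = 1500.5
(Excluded from the trade balance — financial account: acquisition of a foreign subsidiary by a resident firm (outward FDI) 589.0, domestic pension funds' purchases of foreign equities 236.2, inward foreign direct investment in the manufacturing sector 229.4, new loans extended by domestic banks to foreign borrowers 518.6, borrowing by resident firms from foreign banks 623.7; primary income: dividends received from foreign subsidiaries of resident firms 96.2, interest paid on external government debt 107.8; secondary income: official foreign aid grants received (current) 156.9, pension payments received by residents from foreign governments 40.4.)

1500.5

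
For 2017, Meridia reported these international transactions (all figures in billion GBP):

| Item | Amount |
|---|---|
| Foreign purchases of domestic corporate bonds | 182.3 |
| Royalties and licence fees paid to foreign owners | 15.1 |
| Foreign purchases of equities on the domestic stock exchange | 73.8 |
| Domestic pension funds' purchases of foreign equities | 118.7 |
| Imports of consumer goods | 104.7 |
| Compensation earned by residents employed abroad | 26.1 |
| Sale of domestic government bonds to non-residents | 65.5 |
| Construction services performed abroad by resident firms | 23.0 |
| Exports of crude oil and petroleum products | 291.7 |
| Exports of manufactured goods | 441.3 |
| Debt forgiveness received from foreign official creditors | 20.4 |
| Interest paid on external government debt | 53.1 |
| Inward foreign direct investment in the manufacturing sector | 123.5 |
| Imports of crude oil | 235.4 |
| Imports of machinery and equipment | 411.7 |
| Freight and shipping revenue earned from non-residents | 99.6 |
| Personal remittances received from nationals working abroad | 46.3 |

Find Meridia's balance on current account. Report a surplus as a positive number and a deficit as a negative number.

108.0

Goods: -411.7 - 104.7 + 291.7 + 441.3 - 235.4 = -18.8
Services: 99.6 - 15.1 + 23.0 = 107.5
Primary income: -53.1 + 26.1 = -27.0
Secondary income: 46.3
Current account = (-18.8) + 107.5 + (-27.0) + 46.3 = 108.0
(Excluded from the current account — financial account: foreign purchases of domestic corporate bonds 182.3, foreign purchases of equities on the domestic stock exchange 73.8, domestic pension funds' purchases of foreign equities 118.7, sale of domestic government bonds to non-residents 65.5, inward foreign direct investment in the manufacturing sector 123.5; capital account: debt forgiveness received from foreign official creditors 20.4.)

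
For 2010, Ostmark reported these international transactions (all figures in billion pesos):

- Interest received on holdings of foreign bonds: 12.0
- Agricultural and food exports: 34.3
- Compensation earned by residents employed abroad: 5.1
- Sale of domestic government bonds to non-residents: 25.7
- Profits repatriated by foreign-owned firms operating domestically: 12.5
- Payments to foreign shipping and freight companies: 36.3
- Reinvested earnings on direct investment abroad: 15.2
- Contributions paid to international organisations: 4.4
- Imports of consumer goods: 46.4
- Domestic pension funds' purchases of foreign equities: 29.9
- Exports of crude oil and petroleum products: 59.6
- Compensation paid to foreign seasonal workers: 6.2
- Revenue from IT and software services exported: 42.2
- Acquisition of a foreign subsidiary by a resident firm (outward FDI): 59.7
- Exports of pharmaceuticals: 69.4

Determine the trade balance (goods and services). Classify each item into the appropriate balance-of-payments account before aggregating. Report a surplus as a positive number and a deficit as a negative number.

Goods: 34.3 - 46.4 + 69.4 + 59.6 = 116.9
Services: 42.2 - 36.3 = 5.9
Trade balance = 116.9 + 5.9 = 122.8
(Excluded from the trade balance — primary income: interest received on holdings of foreign bonds 12.0, compensation earned by residents employed abroad 5.1, profits repatriated by foreign-owned firms operating domestically 12.5, reinvested earnings on direct investment abroad 15.2, compensation paid to foreign seasonal workers 6.2; financial account: sale of domestic government bonds to non-residents 25.7, domestic pension funds' purchases of foreign equities 29.9, acquisition of a foreign subsidiary by a resident firm (outward FDI) 59.7; secondary income: contributions paid to international organisations 4.4.)

122.8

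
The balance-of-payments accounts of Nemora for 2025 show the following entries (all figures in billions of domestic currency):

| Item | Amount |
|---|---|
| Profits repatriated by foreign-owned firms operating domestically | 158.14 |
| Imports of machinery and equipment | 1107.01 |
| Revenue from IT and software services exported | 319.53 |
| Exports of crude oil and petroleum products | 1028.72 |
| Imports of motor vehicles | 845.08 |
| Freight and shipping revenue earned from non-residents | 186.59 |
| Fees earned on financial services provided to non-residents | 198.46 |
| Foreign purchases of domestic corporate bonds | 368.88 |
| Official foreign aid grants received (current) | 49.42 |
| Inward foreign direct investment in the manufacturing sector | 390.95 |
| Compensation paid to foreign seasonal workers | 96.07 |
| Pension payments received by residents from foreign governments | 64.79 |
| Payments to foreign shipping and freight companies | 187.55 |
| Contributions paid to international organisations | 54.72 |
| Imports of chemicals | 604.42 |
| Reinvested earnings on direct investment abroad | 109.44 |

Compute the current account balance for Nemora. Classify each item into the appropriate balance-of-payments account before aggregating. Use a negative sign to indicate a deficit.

-1096.04

Goods: -1107.01 - 845.08 + 1028.72 - 604.42 = -1527.79
Services: -187.55 + 319.53 + 198.46 + 186.59 = 517.03
Primary income: -158.14 - 96.07 + 109.44 = -144.77
Secondary income: 49.42 + 64.79 - 54.72 = 59.49
Current account = (-1527.79) + 517.03 + (-144.77) + 59.49 = -1096.04
(Excluded from the current account — financial account: foreign purchases of domestic corporate bonds 368.88, inward foreign direct investment in the manufacturing sector 390.95.)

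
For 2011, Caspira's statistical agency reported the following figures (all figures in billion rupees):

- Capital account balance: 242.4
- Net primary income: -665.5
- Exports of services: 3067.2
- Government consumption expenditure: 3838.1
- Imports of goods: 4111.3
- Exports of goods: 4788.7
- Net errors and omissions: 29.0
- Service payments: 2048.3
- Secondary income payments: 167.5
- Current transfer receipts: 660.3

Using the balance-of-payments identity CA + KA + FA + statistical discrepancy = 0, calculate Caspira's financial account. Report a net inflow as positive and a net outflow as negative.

Goods balance = 4788.7 - 4111.3 = 677.4
Services balance = 3067.2 - 2048.3 = 1018.9
Trade balance (goods + services) = 677.4 + 1018.9 = 1696.3
Net primary income = -665.5
Net secondary income = 660.3 - 167.5 = 492.8
Current account = 1696.3 + (-665.5) + 492.8 = 1523.6
Financial account = -(1523.6 + 242.4 + 29.0) = -1795.0

-1795.0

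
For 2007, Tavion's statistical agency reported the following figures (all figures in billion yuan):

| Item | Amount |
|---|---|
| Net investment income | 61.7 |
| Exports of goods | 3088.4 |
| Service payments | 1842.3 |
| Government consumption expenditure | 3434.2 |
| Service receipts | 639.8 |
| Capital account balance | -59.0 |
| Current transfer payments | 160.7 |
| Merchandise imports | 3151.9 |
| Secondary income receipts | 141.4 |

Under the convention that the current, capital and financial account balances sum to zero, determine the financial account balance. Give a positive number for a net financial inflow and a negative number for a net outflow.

1282.6

Goods balance = 3088.4 - 3151.9 = -63.5
Services balance = 639.8 - 1842.3 = -1202.5
Trade balance (goods + services) = -63.5 + (-1202.5) = -1266.0
Net primary income = 61.7
Net secondary income = 141.4 - 160.7 = -19.3
Current account = -1266.0 + 61.7 + (-19.3) = -1223.6
Financial account = -(-1223.6 + (-59.0)) = 1282.6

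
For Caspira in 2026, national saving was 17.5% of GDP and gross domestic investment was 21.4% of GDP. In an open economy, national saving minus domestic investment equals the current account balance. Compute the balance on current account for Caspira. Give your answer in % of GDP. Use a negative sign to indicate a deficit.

S - I = CA (net lending to the rest of the world).
CA = S - I = 17.5 - 21.4 = -3.9

-3.9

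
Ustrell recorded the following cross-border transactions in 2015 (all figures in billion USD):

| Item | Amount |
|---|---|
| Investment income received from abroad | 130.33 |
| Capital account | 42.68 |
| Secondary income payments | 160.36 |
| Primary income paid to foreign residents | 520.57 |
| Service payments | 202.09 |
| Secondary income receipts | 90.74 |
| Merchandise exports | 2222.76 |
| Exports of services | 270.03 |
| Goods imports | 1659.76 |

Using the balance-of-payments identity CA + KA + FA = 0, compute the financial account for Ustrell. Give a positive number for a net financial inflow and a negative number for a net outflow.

Goods balance = 2222.76 - 1659.76 = 563.00
Services balance = 270.03 - 202.09 = 67.94
Trade balance (goods + services) = 563.00 + 67.94 = 630.94
Net primary income = 130.33 - 520.57 = -390.24
Net secondary income = 90.74 - 160.36 = -69.62
Current account = 630.94 + (-390.24) + (-69.62) = 171.08
Financial account = -(171.08 + 42.68) = -213.76

-213.76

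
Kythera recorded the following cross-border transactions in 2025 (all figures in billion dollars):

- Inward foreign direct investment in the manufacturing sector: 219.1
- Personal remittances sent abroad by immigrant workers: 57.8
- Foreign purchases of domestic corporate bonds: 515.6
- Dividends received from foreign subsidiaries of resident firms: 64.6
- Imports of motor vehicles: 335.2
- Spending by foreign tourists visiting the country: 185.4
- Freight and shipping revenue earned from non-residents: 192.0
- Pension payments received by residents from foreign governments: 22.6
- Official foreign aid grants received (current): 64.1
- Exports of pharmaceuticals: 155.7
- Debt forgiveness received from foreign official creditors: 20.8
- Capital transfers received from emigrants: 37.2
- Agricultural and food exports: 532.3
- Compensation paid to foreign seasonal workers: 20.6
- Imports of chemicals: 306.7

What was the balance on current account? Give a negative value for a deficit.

Goods: -306.7 + 532.3 - 335.2 + 155.7 = 46.1
Services: 192.0 + 185.4 = 377.4
Primary income: -20.6 + 64.6 = 44.0
Secondary income: 22.6 - 57.8 + 64.1 = 28.9
Current account = 46.1 + 377.4 + 44.0 + 28.9 = 496.4
(Excluded from the current account — financial account: inward foreign direct investment in the manufacturing sector 219.1, foreign purchases of domestic corporate bonds 515.6; capital account: debt forgiveness received from foreign official creditors 20.8, capital transfers received from emigrants 37.2.)

496.4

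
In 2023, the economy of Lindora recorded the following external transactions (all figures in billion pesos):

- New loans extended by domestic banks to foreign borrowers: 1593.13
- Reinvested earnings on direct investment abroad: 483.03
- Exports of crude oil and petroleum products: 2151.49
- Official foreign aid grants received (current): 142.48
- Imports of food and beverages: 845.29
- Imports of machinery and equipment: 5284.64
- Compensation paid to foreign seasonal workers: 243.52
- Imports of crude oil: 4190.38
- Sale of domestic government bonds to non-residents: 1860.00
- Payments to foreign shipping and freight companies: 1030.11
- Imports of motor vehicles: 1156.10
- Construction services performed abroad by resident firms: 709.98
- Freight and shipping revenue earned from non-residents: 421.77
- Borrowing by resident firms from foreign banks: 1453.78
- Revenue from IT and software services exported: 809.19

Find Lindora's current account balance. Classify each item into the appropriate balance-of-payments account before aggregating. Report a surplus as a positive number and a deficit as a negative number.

Goods: -5284.64 - 4190.38 - 1156.10 - 845.29 + 2151.49 = -9324.92
Services: 709.98 + 809.19 - 1030.11 + 421.77 = 910.83
Primary income: 483.03 - 243.52 = 239.51
Secondary income: 142.48
Current account = (-9324.92) + 910.83 + 239.51 + 142.48 = -8032.10
(Excluded from the current account — financial account: new loans extended by domestic banks to foreign borrowers 1593.13, sale of domestic government bonds to non-residents 1860.00, borrowing by resident firms from foreign banks 1453.78.)

-8032.10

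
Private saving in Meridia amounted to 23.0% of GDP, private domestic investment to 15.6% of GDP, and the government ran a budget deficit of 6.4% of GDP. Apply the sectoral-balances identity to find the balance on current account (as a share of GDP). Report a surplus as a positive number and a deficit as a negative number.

By the sectoral-balances identity, CA = (S_private - I) + (T - G).
Private balance = 23.0 - 15.6 = 7.4
Government balance (T - G) = -6.4
CA = 7.4 + (-6.4) = 1.0

1.0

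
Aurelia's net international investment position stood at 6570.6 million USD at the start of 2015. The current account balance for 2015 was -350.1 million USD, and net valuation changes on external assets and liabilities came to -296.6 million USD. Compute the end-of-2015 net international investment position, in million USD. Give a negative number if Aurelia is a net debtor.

5923.9

Change in NIIP = current account + net valuation change = -350.1 + (-296.6) = -646.7
End-of-year NIIP = 6570.6 + (-646.7) = 5923.9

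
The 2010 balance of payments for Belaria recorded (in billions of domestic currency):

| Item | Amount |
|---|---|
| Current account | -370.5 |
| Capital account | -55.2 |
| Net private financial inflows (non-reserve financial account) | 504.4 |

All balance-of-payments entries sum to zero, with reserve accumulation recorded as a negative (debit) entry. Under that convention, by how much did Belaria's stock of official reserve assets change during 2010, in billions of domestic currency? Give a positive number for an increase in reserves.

78.7

Official reserve transactions balance = -((-370.5) + (-55.2) + 504.4) = -78.7
An accumulation of reserves is recorded as a debit (negative entry), so the change in the stock of reserves is the negative of that balance.
Change in official reserves = -(-78.7) = 78.7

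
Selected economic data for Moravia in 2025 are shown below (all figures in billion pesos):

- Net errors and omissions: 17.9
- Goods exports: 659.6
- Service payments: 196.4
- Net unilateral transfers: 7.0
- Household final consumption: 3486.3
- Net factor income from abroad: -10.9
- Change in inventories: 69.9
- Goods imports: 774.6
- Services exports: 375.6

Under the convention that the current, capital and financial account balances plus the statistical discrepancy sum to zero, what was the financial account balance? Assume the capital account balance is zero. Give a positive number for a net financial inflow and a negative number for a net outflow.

Goods balance = 659.6 - 774.6 = -115.0
Services balance = 375.6 - 196.4 = 179.2
Trade balance (goods + services) = -115.0 + 179.2 = 64.2
Net primary income = -10.9
Net secondary income = 7.0
Current account = 64.2 + (-10.9) + 7.0 = 60.3
Financial account = -(60.3 + 17.9) = -78.2

-78.2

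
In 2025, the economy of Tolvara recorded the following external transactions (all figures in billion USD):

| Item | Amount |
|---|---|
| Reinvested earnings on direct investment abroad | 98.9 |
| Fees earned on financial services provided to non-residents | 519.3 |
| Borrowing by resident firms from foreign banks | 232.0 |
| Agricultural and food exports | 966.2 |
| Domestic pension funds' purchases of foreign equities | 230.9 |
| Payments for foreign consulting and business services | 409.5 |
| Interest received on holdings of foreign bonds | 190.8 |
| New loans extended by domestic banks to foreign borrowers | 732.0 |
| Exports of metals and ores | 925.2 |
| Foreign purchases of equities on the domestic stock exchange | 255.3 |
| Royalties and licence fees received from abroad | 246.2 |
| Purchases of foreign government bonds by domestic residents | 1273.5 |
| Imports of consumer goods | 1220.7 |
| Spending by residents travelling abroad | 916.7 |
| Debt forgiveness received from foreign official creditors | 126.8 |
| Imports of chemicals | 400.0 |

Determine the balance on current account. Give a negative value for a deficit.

-0.3

Goods: 966.2 + 925.2 - 1220.7 - 400.0 = 270.7
Services: 519.3 - 409.5 + 246.2 - 916.7 = -560.7
Primary income: 190.8 + 98.9 = 289.7
Current account = 270.7 + (-560.7) + 289.7 = -0.3
(Excluded from the current account — financial account: borrowing by resident firms from foreign banks 232.0, domestic pension funds' purchases of foreign equities 230.9, new loans extended by domestic banks to foreign borrowers 732.0, foreign purchases of equities on the domestic stock exchange 255.3, purchases of foreign government bonds by domestic residents 1273.5; capital account: debt forgiveness received from foreign official creditors 126.8.)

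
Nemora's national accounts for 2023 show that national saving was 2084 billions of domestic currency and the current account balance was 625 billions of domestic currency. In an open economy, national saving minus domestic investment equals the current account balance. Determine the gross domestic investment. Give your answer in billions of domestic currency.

1459

S - I = CA (net lending to the rest of the world).
I = S - CA = 2084 - 625 = 1459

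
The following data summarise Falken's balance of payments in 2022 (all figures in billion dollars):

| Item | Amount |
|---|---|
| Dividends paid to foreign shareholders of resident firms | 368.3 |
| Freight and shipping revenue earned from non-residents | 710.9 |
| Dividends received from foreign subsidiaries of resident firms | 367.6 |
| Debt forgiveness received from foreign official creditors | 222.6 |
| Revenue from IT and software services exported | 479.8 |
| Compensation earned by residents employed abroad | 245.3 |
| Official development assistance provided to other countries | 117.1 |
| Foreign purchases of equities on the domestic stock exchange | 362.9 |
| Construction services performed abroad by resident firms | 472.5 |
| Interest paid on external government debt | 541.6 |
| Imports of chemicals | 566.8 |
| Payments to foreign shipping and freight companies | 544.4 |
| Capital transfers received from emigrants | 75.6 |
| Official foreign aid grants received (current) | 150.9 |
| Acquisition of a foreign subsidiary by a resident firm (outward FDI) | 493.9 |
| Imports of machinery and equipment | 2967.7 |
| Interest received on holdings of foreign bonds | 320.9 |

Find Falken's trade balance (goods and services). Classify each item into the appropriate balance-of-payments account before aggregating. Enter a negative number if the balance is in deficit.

-2415.7

Goods: -2967.7 - 566.8 = -3534.5
Services: 472.5 - 544.4 + 710.9 + 479.8 = 1118.8
Trade balance = -3534.5 + 1118.8 = -2415.7
(Excluded from the trade balance — primary income: dividends paid to foreign shareholders of resident firms 368.3, dividends received from foreign subsidiaries of resident firms 367.6, compensation earned by residents employed abroad 245.3, interest paid on external government debt 541.6, interest received on holdings of foreign bonds 320.9; capital account: debt forgiveness received from foreign official creditors 222.6, capital transfers received from emigrants 75.6; secondary income: official development assistance provided to other countries 117.1, official foreign aid grants received (current) 150.9; financial account: foreign purchases of equities on the domestic stock exchange 362.9, acquisition of a foreign subsidiary by a resident firm (outward FDI) 493.9.)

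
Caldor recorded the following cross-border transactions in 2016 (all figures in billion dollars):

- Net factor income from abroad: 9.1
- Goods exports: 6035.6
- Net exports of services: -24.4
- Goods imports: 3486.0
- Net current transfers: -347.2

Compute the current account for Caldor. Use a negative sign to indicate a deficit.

Goods balance = 6035.6 - 3486.0 = 2549.6
Services balance = -24.4
Trade balance (goods + services) = 2549.6 + (-24.4) = 2525.2
Net primary income = 9.1
Net secondary income = -347.2
Current account = 2525.2 + 9.1 + (-347.2) = 2187.1

2187.1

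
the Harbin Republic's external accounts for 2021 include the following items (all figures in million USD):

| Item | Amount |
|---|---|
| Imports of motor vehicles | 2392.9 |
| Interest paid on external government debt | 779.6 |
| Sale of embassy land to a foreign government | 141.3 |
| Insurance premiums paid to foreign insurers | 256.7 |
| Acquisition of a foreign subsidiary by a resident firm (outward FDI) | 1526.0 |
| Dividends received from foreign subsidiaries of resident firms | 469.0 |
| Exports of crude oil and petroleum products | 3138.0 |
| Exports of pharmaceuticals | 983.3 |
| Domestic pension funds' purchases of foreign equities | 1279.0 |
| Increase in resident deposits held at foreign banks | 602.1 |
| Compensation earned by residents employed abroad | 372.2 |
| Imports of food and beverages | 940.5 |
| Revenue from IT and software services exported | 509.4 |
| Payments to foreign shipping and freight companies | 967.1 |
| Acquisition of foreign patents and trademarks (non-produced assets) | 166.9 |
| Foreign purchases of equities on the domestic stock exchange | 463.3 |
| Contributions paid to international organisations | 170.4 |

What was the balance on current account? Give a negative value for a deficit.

Goods: 3138.0 - 2392.9 - 940.5 + 983.3 = 787.9
Services: -967.1 + 509.4 - 256.7 = -714.4
Primary income: 469.0 + 372.2 - 779.6 = 61.6
Secondary income: -170.4
Current account = 787.9 + (-714.4) + 61.6 + (-170.4) = -35.3
(Excluded from the current account — capital account: sale of embassy land to a foreign government 141.3, acquisition of foreign patents and trademarks (non-produced assets) 166.9; financial account: acquisition of a foreign subsidiary by a resident firm (outward FDI) 1526.0, domestic pension funds' purchases of foreign equities 1279.0, increase in resident deposits held at foreign banks 602.1, foreign purchases of equities on the domestic stock exchange 463.3.)

-35.3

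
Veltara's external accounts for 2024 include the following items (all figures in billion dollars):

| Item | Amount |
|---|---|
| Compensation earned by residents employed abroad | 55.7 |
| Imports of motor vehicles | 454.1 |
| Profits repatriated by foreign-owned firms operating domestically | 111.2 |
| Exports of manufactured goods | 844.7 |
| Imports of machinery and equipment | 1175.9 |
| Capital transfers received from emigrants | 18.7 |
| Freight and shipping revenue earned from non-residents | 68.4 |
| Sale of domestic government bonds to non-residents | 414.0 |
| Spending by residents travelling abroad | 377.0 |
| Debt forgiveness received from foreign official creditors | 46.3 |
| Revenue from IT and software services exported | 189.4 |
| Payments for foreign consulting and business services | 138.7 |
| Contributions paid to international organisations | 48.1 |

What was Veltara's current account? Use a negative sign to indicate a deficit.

-1146.8

Goods: -454.1 - 1175.9 + 844.7 = -785.3
Services: -377.0 + 68.4 - 138.7 + 189.4 = -257.9
Primary income: -111.2 + 55.7 = -55.5
Secondary income: -48.1
Current account = (-785.3) + (-257.9) + (-55.5) + (-48.1) = -1146.8
(Excluded from the current account — capital account: capital transfers received from emigrants 18.7, debt forgiveness received from foreign official creditors 46.3; financial account: sale of domestic government bonds to non-residents 414.0.)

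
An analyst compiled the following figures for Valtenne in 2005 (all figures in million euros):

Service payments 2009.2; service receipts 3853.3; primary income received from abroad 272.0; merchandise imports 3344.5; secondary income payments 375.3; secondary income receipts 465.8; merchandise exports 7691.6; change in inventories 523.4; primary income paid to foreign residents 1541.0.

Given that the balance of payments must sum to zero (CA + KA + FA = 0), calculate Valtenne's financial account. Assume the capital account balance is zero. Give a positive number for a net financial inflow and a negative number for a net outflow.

-5012.7

Goods balance = 7691.6 - 3344.5 = 4347.1
Services balance = 3853.3 - 2009.2 = 1844.1
Trade balance (goods + services) = 4347.1 + 1844.1 = 6191.2
Net primary income = 272.0 - 1541.0 = -1269.0
Net secondary income = 465.8 - 375.3 = 90.5
Current account = 6191.2 + (-1269.0) + 90.5 = 5012.7
Financial account = -(5012.7) = -5012.7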